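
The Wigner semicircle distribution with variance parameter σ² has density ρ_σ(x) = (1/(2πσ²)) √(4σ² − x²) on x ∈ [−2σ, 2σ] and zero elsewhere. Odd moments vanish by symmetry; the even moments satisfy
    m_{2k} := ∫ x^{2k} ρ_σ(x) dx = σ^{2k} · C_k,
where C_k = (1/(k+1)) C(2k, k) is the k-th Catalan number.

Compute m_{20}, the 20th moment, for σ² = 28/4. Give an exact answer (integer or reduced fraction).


By the scaled semicircle moment identity, m_{2k} = σ^{2k} · C_k with k = 10.
C_10 = (1/(k+1)) · C(2k, k) = (1/11) · C(20, 10) = (1/11) · 184756 = 16796.
σ^{2k} = (σ²)^k = (28/4)^10 = 282475249.

Therefore m_{20} = σ^{20} · C_10 = 282475249 · 16796 = 4744454282204.


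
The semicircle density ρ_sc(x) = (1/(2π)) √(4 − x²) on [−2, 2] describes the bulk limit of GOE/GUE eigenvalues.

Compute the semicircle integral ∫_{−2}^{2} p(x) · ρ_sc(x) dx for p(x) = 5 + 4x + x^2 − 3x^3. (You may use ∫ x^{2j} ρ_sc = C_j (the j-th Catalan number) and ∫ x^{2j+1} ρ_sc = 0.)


Write p(x) = Σ a_i x^i, split into monomials and integrate each against ρ_sc separately.
Using ∫ x^{2j} ρ_sc = C_j = (1/(j+1)) C(2j, j) (Catalan numbers) and ∫ x^{2j+1} ρ_sc = 0 (odd monomials vanish by symmetry):
  i = 0 (even): a_0 · C_{0} = 5 · 1 = 5
  i = 1 (odd): ∫ x^1 ρ_sc = 0 (vanishes)
  i = 2 (even): a_2 · C_{1} = 1 · 1 = 1
  i = 3 (odd): ∫ x^3 ρ_sc = 0 (vanishes)

Summing the contributions: ∫_{−2}^{2} p(x) ρ_sc(x) dx = 5 + 1 = 6.


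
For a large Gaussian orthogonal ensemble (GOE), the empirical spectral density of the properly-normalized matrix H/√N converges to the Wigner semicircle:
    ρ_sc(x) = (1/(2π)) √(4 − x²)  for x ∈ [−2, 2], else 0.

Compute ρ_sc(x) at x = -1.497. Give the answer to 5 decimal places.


ρ_sc(x) = (1/(2π)) √(4 − x²). With x = -1.497:
  4 − x² = 4 − (-1.497)² = 4 − 2.241009 = 1.758991.
  √(4 − x²) = 1.326270.
  1/(2π) = 0.159155.
  ρ_sc(-1.497) = 0.159155 · 1.326270 = 0.211082.

Rounded to 5 decimal places: ρ_sc(-1.497) ≈ 0.21108.


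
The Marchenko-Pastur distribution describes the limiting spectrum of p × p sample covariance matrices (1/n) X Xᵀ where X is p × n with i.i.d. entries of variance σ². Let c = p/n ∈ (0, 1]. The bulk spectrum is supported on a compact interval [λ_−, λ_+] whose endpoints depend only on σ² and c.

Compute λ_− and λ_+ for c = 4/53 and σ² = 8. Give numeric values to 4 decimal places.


c = 4/53 = 0.075472; √c = 0.274721.
λ_− = σ² (1 − √c)² = 8 · (1 − 0.274721)² = 8 · (0.725279)² = 4.208236.
λ_+ = σ² (1 + √c)² = 8 · (1 + 0.274721)² = 8 · (1.274721)² = 12.999312.

Rounded to 4 decimal places: λ_− ≈ 4.2082, λ_+ ≈ 12.9993.


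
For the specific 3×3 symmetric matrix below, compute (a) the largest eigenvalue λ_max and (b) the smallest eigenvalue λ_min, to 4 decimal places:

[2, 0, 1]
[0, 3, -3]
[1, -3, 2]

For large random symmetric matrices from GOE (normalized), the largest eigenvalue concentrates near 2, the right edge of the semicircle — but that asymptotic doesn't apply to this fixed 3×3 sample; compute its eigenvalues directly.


Since M is real symmetric, all three eigenvalues are real; they are the roots of det(λI − M) = λ³ − (tr M) λ² + s λ − det M, where s is the sum of the principal 2×2 minors.
tr M = 2 + 3 + 2 = 7.
s = (2·3 − 0²) + (2·2 − 1²) + (3·2 − (-3)²) = 6 + 3 + (-3) = 6.
det M (expand along row 1) = 2·(-3) − 0·3 + 1·(-3) = -9.
Characteristic polynomial: λ³ − 7λ² + 6λ + 9 = 0.
Substitute λ = y + (tr M)/3 = y + 2.333333 to remove the quadratic term: y³ + p·y + q = 0 with p = s − (tr M)²/3 = -10.333333 and q = −2(tr M)³/27 + (tr M)·s/3 − det M = -2.407407.
Three real roots ⇒ use the trigonometric (Viète) form: r = 2√(−p/3) = 3.711843, φ = arccos(3q/(p·r)) = arccos(0.188296) = 1.381370 rad.
y_k = r·cos(φ/3 − 2πk/3) for k = 0, 1, 2 gives y = 3.325253, -0.234218, -3.091035.
λ_k = y_k + 2.333333 gives λ = 5.6586, 2.0991, -0.7577 (check: the sum is 7.0000 = tr M).

Hence λ_max = 5.6586 and λ_min = -0.7577.


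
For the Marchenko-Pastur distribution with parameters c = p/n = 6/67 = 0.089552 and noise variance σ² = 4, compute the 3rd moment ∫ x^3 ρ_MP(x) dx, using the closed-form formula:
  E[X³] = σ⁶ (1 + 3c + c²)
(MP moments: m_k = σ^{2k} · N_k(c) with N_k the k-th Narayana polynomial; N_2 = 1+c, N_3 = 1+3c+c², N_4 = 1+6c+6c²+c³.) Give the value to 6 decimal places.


E[X³] = σ⁶ (1 + 3c + c²) (third MP moment). With σ² = 4 (so σ⁶ = 64) and c = 6/67 = 0.089552: E[X³] = 64 · (1 + 3·0.089552 + (0.089552)²) = 64 · 1.276676.

So E[X^3] = 81.707284.


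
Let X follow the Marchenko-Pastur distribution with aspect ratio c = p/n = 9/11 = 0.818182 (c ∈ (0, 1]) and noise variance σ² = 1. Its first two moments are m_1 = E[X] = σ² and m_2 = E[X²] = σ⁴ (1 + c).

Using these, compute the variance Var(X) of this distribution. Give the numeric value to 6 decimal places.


m_1 = E[X] = σ² = 1, so m_1² = 1.
m_2 = E[X²] = σ⁴ (1 + c) = 1 · (1 + 0.818182) = 1 · 1.818182 = 1.818182.
(Note m_2 − m_1² simplifies to c · σ⁴ = 0.818182 · 1.)

Var(X) = m_2 − m_1² = 1.818182 − 1 = 0.818182.


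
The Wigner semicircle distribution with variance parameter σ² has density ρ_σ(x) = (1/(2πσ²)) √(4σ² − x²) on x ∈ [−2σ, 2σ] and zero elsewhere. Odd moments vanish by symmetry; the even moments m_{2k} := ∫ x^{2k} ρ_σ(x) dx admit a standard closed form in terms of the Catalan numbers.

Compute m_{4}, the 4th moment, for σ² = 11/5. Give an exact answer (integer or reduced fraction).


By the scaled semicircle moment identity, m_{2k} = σ^{2k} · C_k with k = 2.
C_2 = (1/(k+1)) · C(2k, k) = (1/3) · C(4, 2) = (1/3) · 6 = 2.
σ^{2k} = (σ²)^k = (11/5)^2 = 121/25.

Therefore m_{4} = σ^{4} · C_2 = (121/25) · 2 = 242/25.


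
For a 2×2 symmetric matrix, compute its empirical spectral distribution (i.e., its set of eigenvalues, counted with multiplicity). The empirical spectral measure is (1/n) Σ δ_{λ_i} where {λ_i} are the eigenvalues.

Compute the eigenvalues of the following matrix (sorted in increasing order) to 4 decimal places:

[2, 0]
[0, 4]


Since M is real symmetric, both eigenvalues are real; they are the roots of det(λI − M) = λ² − (tr M) λ + det M.
tr M = 2 + 4 = 6.
det M = 2·4 − 0² = 8 − 0 = 8.
Characteristic polynomial: λ² − 6λ + 8 = 0.
Discriminant Δ = (tr M)² − 4·det M = 36 − 32 = 4; √Δ = 2.000000.
λ = (tr M ± √Δ)/2 = (6 ± 2.000000)/2, giving (tr M − √Δ)/2 = 2.0000 and (tr M + √Δ)/2 = 4.0000.

Eigenvalues sorted in increasing order: [2.0000, 4.0000].


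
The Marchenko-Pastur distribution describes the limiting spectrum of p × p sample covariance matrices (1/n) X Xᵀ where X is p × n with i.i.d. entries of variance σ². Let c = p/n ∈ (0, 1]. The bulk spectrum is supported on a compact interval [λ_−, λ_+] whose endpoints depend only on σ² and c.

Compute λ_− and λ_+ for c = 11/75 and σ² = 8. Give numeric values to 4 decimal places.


c = 11/75 = 0.146667; √c = 0.382971.
λ_− = σ² (1 − √c)² = 8 · (1 − 0.382971)² = 8 · (0.617029)² = 3.045800.
λ_+ = σ² (1 + √c)² = 8 · (1 + 0.382971)² = 8 · (1.382971)² = 15.300867.

Rounded to 4 decimal places: λ_− ≈ 3.0458, λ_+ ≈ 15.3009.


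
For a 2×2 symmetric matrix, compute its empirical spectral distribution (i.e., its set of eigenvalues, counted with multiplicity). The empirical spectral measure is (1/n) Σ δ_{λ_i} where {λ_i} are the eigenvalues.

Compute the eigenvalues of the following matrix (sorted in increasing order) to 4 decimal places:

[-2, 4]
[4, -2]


Since M is real symmetric, both eigenvalues are real; they are the roots of det(λI − M) = λ² − (tr M) λ + det M.
tr M = -2 + (-2) = -4.
det M = (-2)·(-2) − 4² = 4 − 16 = -12.
Characteristic polynomial: λ² + 4λ − 12 = 0.
Discriminant Δ = (tr M)² − 4·det M = 16 − (-48) = 64; √Δ = 8.000000.
λ = (tr M ± √Δ)/2 = (-4 ± 8.000000)/2, giving (tr M − √Δ)/2 = -6.0000 and (tr M + √Δ)/2 = 2.0000.

Eigenvalues sorted in increasing order: [-6.0000, 2.0000].


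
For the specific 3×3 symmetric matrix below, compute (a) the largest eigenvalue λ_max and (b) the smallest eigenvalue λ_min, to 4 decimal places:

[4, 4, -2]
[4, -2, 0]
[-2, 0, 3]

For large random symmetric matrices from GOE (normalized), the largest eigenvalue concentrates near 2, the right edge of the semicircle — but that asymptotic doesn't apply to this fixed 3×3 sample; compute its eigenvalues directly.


Since M is real symmetric, all three eigenvalues are real; they are the roots of det(λI − M) = λ³ − (tr M) λ² + s λ − det M, where s is the sum of the principal 2×2 minors.
tr M = 4 + (-2) + 3 = 5.
s = (4·(-2) − 4²) + (4·3 − (-2)²) + ((-2)·3 − 0²) = -24 + 8 + (-6) = -22.
det M (expand along row 1) = 4·(-6) − 4·12 + (-2)·(-4) = -64.
Characteristic polynomial: λ³ − 5λ² − 22λ + 64 = 0.
Substitute λ = y + (tr M)/3 = y + 1.666667 to remove the quadratic term: y³ + p·y + q = 0 with p = s − (tr M)²/3 = -30.333333 and q = −2(tr M)³/27 + (tr M)·s/3 − det M = 18.074074.
Three real roots ⇒ use the trigonometric (Viète) form: r = 2√(−p/3) = 6.359595, φ = arccos(3q/(p·r)) = arccos(-0.281079) = 1.855714 rad.
y_k = r·cos(φ/3 − 2πk/3) for k = 0, 1, 2 gives y = 5.181211, 0.603080, -5.784290.
λ_k = y_k + 1.666667 gives λ = 6.8479, 2.2697, -4.1176 (check: the sum is 5.0000 = tr M).

Hence λ_max = 6.8479 and λ_min = -4.1176.


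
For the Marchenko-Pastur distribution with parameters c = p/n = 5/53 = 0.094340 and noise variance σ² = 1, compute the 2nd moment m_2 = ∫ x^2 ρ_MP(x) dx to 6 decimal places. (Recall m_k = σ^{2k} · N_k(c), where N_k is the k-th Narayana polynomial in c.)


E[X²] = σ⁴ (1 + c) (second MP moment). With σ² = 1 (so σ⁴ = 1) and c = 5/53 = 0.094340: E[X²] = 1 · (1 + 0.094340) = 1 · 1.094340.

So E[X^2] = 1.094340.


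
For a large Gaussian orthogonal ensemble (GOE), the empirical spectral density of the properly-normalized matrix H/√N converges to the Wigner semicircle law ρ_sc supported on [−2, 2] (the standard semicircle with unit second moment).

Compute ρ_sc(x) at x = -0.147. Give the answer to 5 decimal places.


ρ_sc(x) = (1/(2π)) √(4 − x²). With x = -0.147:
  4 − x² = 4 − (-0.147)² = 4 − 0.021609 = 3.978391.
  √(4 − x²) = 1.994590.
  1/(2π) = 0.159155.
  ρ_sc(-0.147) = 0.159155 · 1.994590 = 0.317449.

Rounded to 5 decimal places: ρ_sc(-0.147) ≈ 0.31745.


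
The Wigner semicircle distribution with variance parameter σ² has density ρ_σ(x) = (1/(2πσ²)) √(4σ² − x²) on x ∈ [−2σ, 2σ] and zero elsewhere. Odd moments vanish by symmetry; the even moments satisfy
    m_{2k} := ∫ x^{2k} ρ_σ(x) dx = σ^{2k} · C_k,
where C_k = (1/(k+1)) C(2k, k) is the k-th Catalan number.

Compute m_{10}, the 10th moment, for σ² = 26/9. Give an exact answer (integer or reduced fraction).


By the scaled semicircle moment identity, m_{2k} = σ^{2k} · C_k with k = 5.
C_5 = (1/(k+1)) · C(2k, k) = (1/6) · C(10, 5) = (1/6) · 252 = 42.
σ^{2k} = (σ²)^k = (26/9)^5 = 11881376/59049.

Therefore m_{10} = σ^{10} · C_5 = (11881376/59049) · 42 = 166339264/19683.


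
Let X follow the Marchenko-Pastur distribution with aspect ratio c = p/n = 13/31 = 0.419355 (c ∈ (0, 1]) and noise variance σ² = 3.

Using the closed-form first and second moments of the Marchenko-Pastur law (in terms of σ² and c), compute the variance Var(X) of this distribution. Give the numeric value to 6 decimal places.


Recall the MP moments m_1 = E[X] = σ² and m_2 = E[X²] = σ⁴ (1 + c).
m_1 = E[X] = σ² = 3, so m_1² = 9.
m_2 = E[X²] = σ⁴ (1 + c) = 9 · (1 + 0.419355) = 9 · 1.419355 = 12.774194.
(Note m_2 − m_1² simplifies to c · σ⁴ = 0.419355 · 9.)

Var(X) = m_2 − m_1² = 12.774194 − 9 = 3.774194.


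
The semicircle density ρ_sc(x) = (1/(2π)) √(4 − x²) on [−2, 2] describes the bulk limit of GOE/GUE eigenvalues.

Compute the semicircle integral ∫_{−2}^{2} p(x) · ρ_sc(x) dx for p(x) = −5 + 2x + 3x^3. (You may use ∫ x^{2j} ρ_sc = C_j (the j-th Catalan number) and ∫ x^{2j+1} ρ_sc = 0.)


Write p(x) = Σ a_i x^i, split into monomials and integrate each against ρ_sc separately.
Using ∫ x^{2j} ρ_sc = C_j = (1/(j+1)) C(2j, j) (Catalan numbers) and ∫ x^{2j+1} ρ_sc = 0 (odd monomials vanish by symmetry):
  i = 0 (even): a_0 · C_{0} = -5 · 1 = -5
  i = 1 (odd): ∫ x^1 ρ_sc = 0 (vanishes)
  i = 3 (odd): ∫ x^3 ρ_sc = 0 (vanishes)

Summing the contributions: ∫_{−2}^{2} p(x) ρ_sc(x) dx = -5.


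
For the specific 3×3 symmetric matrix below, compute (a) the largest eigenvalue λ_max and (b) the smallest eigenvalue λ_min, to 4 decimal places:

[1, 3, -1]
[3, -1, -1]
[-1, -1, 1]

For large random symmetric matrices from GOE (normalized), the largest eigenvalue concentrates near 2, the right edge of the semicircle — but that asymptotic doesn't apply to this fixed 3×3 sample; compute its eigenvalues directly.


Since M is real symmetric, all three eigenvalues are real; they are the roots of det(λI − M) = λ³ − (tr M) λ² + s λ − det M, where s is the sum of the principal 2×2 minors.
tr M = 1 + (-1) + 1 = 1.
s = (1·(-1) − 3²) + (1·1 − (-1)²) + ((-1)·1 − (-1)²) = -10 + 0 + (-2) = -12.
det M (expand along row 1) = 1·(-2) − 3·2 + (-1)·(-4) = -4.
Characteristic polynomial: λ³ − λ² − 12λ + 4 = 0.
Substitute λ = y + (tr M)/3 = y + 0.333333 to remove the quadratic term: y³ + p·y + q = 0 with p = s − (tr M)²/3 = -12.333333 and q = −2(tr M)³/27 + (tr M)·s/3 − det M = -0.074074.
Three real roots ⇒ use the trigonometric (Viète) form: r = 2√(−p/3) = 4.055175, φ = arccos(3q/(p·r)) = arccos(0.004443) = 1.566353 rad.
y_k = r·cos(φ/3 − 2πk/3) for k = 0, 1, 2 gives y = 3.514884, -0.006006, -3.508878.
λ_k = y_k + 0.333333 gives λ = 3.8482, 0.3273, -3.1755 (check: the sum is 1.0000 = tr M).

Hence λ_max = 3.8482 and λ_min = -3.1755.


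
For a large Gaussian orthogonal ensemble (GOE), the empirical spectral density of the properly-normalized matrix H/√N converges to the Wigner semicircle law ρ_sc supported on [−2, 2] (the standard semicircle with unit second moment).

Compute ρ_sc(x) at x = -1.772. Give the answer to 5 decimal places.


ρ_sc(x) = (1/(2π)) √(4 − x²). With x = -1.772:
  4 − x² = 4 − (-1.772)² = 4 − 3.139984 = 0.860016.
  √(4 − x²) = 0.927370.
  1/(2π) = 0.159155.
  ρ_sc(-1.772) = 0.159155 · 0.927370 = 0.147596.

Rounded to 5 decimal places: ρ_sc(-1.772) ≈ 0.14760.


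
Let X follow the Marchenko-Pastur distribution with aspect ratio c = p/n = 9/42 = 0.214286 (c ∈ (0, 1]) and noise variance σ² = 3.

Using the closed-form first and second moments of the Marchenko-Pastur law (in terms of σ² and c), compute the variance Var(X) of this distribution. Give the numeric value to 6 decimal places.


Recall the MP moments m_1 = E[X] = σ² and m_2 = E[X²] = σ⁴ (1 + c).
m_1 = E[X] = σ² = 3, so m_1² = 9.
m_2 = E[X²] = σ⁴ (1 + c) = 9 · (1 + 0.214286) = 9 · 1.214286 = 10.928571.
(Note m_2 − m_1² simplifies to c · σ⁴ = 0.214286 · 9.)

Var(X) = m_2 − m_1² = 10.928571 − 9 = 1.928571.


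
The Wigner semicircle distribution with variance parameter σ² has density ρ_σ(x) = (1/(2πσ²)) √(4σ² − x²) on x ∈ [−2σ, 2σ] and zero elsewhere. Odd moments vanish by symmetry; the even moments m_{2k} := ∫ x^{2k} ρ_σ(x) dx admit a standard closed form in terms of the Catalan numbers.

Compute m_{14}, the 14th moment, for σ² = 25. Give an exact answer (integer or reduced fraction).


By the scaled semicircle moment identity, m_{2k} = σ^{2k} · C_k with k = 7.
C_7 = (1/(k+1)) · C(2k, k) = (1/8) · C(14, 7) = (1/8) · 3432 = 429.
σ^{2k} = (σ²)^k = (25)^7 = 6103515625.

Therefore m_{14} = σ^{14} · C_7 = 6103515625 · 429 = 2618408203125.


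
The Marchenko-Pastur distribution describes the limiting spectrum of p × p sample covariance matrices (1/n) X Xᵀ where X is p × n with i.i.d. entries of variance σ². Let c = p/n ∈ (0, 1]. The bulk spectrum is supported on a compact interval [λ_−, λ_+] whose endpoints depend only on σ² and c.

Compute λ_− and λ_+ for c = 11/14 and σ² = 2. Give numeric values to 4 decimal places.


c = 11/14 = 0.785714; √c = 0.886405.
λ_− = σ² (1 − √c)² = 2 · (1 − 0.886405)² = 2 · (0.113595)² = 0.025808.
λ_+ = σ² (1 + √c)² = 2 · (1 + 0.886405)² = 2 · (1.886405)² = 7.117050.

Rounded to 4 decimal places: λ_− ≈ 0.0258, λ_+ ≈ 7.1170.


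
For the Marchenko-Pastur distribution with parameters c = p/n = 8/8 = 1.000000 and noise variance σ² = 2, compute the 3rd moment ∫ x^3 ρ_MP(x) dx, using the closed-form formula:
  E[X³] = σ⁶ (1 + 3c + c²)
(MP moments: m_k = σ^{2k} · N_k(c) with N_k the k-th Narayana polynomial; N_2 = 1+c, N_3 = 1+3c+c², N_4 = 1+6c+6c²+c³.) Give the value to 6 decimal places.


E[X³] = σ⁶ (1 + 3c + c²) (third MP moment). With σ² = 2 (so σ⁶ = 8) and c = 8/8 = 1.000000: E[X³] = 8 · (1 + 3·1.000000 + (1.000000)²) = 8 · 5.000000.

So E[X^3] = 40.000000.


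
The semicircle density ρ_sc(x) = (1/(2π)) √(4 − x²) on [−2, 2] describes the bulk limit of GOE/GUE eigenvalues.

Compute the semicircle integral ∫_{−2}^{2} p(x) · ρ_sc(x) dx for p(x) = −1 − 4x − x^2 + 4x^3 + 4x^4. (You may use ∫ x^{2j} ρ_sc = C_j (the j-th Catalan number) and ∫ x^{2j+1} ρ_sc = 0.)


Write p(x) = Σ a_i x^i, split into monomials and integrate each against ρ_sc separately.
Using ∫ x^{2j} ρ_sc = C_j = (1/(j+1)) C(2j, j) (Catalan numbers) and ∫ x^{2j+1} ρ_sc = 0 (odd monomials vanish by symmetry):
  i = 0 (even): a_0 · C_{0} = -1 · 1 = -1
  i = 1 (odd): ∫ x^1 ρ_sc = 0 (vanishes)
  i = 2 (even): a_2 · C_{1} = -1 · 1 = -1
  i = 3 (odd): ∫ x^3 ρ_sc = 0 (vanishes)
  i = 4 (even): a_4 · C_{2} = 4 · 2 = 8

Summing the contributions: ∫_{−2}^{2} p(x) ρ_sc(x) dx = (-1) + (-1) + 8 = 6.


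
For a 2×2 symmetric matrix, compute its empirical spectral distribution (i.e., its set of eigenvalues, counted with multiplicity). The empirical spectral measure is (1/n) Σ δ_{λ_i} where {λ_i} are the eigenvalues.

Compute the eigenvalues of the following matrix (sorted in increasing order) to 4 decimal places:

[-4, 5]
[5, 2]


Since M is real symmetric, both eigenvalues are real; they are the roots of det(λI − M) = λ² − (tr M) λ + det M.
tr M = -4 + 2 = -2.
det M = (-4)·2 − 5² = -8 − 25 = -33.
Characteristic polynomial: λ² + 2λ − 33 = 0.
Discriminant Δ = (tr M)² − 4·det M = 4 − (-132) = 136; √Δ = 11.661904.
λ = (tr M ± √Δ)/2 = (-2 ± 11.661904)/2, giving (tr M − √Δ)/2 = -6.8310 and (tr M + √Δ)/2 = 4.8310.

Eigenvalues sorted in increasing order: [-6.8310, 4.8310].


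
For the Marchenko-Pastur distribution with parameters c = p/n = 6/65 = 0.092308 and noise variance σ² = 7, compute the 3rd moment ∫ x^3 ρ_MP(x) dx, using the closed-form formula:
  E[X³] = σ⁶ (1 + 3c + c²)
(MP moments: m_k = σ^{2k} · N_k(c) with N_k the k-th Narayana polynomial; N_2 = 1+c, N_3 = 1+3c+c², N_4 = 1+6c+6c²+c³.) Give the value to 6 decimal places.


E[X³] = σ⁶ (1 + 3c + c²) (third MP moment). With σ² = 7 (so σ⁶ = 343) and c = 6/65 = 0.092308: E[X³] = 343 · (1 + 3·0.092308 + (0.092308)²) = 343 · 1.285444.

So E[X^3] = 440.907219.


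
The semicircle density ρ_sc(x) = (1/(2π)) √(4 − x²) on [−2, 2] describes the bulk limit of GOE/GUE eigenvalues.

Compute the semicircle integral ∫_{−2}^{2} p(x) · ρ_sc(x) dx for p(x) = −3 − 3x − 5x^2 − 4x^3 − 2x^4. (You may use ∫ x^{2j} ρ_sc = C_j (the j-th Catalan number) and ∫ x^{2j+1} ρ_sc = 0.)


Write p(x) = Σ a_i x^i, split into monomials and integrate each against ρ_sc separately.
Using ∫ x^{2j} ρ_sc = C_j = (1/(j+1)) C(2j, j) (Catalan numbers) and ∫ x^{2j+1} ρ_sc = 0 (odd monomials vanish by symmetry):
  i = 0 (even): a_0 · C_{0} = -3 · 1 = -3
  i = 1 (odd): ∫ x^1 ρ_sc = 0 (vanishes)
  i = 2 (even): a_2 · C_{1} = -5 · 1 = -5
  i = 3 (odd): ∫ x^3 ρ_sc = 0 (vanishes)
  i = 4 (even): a_4 · C_{2} = -2 · 2 = -4

Summing the contributions: ∫_{−2}^{2} p(x) ρ_sc(x) dx = (-3) + (-5) + (-4) = -12.


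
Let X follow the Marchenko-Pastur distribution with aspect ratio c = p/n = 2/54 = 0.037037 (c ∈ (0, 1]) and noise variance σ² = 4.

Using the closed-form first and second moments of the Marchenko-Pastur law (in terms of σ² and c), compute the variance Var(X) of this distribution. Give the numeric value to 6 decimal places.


Recall the MP moments m_1 = E[X] = σ² and m_2 = E[X²] = σ⁴ (1 + c).
m_1 = E[X] = σ² = 4, so m_1² = 16.
m_2 = E[X²] = σ⁴ (1 + c) = 16 · (1 + 0.037037) = 16 · 1.037037 = 16.592593.
(Note m_2 − m_1² simplifies to c · σ⁴ = 0.037037 · 16.)

Var(X) = m_2 − m_1² = 16.592593 − 16 = 0.592593.


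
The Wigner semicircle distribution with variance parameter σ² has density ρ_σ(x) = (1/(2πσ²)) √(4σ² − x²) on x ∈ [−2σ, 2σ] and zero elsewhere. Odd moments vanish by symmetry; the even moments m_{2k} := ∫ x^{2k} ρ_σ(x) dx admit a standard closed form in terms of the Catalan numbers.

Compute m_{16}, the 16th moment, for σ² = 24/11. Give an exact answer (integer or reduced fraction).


By the scaled semicircle moment identity, m_{2k} = σ^{2k} · C_k with k = 8.
C_8 = (1/(k+1)) · C(2k, k) = (1/9) · C(16, 8) = (1/9) · 12870 = 1430.
σ^{2k} = (σ²)^k = (24/11)^8 = 110075314176/214358881.

Therefore m_{16} = σ^{16} · C_8 = (110075314176/214358881) · 1430 = 14309790842880/19487171.


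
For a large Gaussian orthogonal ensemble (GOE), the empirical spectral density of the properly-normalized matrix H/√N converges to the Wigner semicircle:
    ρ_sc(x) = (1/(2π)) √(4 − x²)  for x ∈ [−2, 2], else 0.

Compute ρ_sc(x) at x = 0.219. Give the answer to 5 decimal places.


ρ_sc(x) = (1/(2π)) √(4 − x²). With x = 0.219:
  4 − x² = 4 − (0.219)² = 4 − 0.047961 = 3.952039.
  √(4 − x²) = 1.987974.
  1/(2π) = 0.159155.
  ρ_sc(0.219) = 0.159155 · 1.987974 = 0.316396.

Rounded to 5 decimal places: ρ_sc(0.219) ≈ 0.31640.


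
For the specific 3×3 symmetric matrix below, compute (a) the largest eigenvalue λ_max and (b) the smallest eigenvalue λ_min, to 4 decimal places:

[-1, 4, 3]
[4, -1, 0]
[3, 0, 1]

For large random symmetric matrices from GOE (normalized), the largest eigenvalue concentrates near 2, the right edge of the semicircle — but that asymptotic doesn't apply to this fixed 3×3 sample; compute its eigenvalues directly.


Since M is real symmetric, all three eigenvalues are real; they are the roots of det(λI − M) = λ³ − (tr M) λ² + s λ − det M, where s is the sum of the principal 2×2 minors.
tr M = -1 + (-1) + 1 = -1.
s = ((-1)·(-1) − 4²) + ((-1)·1 − 3²) + ((-1)·1 − 0²) = -15 + (-10) + (-1) = -26.
det M (expand along row 1) = (-1)·(-1) − 4·4 + 3·3 = -6.
Characteristic polynomial: λ³ + λ² − 26λ + 6 = 0.
Substitute λ = y + (tr M)/3 = y − 0.333333 to remove the quadratic term: y³ + p·y + q = 0 with p = s − (tr M)²/3 = -26.333333 and q = −2(tr M)³/27 + (tr M)·s/3 − det M = 14.740741.
Three real roots ⇒ use the trigonometric (Viète) form: r = 2√(−p/3) = 5.925463, φ = arccos(3q/(p·r)) = arccos(-0.283408) = 1.858143 rad.
y_k = r·cos(φ/3 − 2πk/3) for k = 0, 1, 2 gives y = 4.824737, 0.566686, -5.391423.
λ_k = y_k − 0.333333 gives λ = 4.4914, 0.2334, -5.7248 (check: the sum is -1.0000 = tr M).

Hence λ_max = 4.4914 and λ_min = -5.7248.


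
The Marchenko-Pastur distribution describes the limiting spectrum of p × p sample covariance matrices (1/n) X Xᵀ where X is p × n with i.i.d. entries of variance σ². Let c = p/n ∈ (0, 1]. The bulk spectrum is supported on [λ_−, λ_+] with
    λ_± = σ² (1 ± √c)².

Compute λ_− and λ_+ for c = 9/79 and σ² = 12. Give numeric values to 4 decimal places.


c = 9/79 = 0.113924; √c = 0.337526.
λ_− = σ² (1 − √c)² = 12 · (1 − 0.337526)² = 12 · (0.662474)² = 5.266456.
λ_+ = σ² (1 + √c)² = 12 · (1 + 0.337526)² = 12 · (1.337526)² = 21.467721.

Rounded to 4 decimal places: λ_− ≈ 5.2665, λ_+ ≈ 21.4677.


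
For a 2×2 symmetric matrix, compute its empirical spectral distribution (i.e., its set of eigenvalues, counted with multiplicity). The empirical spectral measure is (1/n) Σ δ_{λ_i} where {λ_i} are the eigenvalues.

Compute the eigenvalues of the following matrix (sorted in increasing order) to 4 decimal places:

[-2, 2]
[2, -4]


Since M is real symmetric, both eigenvalues are real; they are the roots of det(λI − M) = λ² − (tr M) λ + det M.
tr M = -2 + (-4) = -6.
det M = (-2)·(-4) − 2² = 8 − 4 = 4.
Characteristic polynomial: λ² + 6λ + 4 = 0.
Discriminant Δ = (tr M)² − 4·det M = 36 − 16 = 20; √Δ = 4.472136.
λ = (tr M ± √Δ)/2 = (-6 ± 4.472136)/2, giving (tr M − √Δ)/2 = -5.2361 and (tr M + √Δ)/2 = -0.7639.

Eigenvalues sorted in increasing order: [-5.2361, -0.7639].


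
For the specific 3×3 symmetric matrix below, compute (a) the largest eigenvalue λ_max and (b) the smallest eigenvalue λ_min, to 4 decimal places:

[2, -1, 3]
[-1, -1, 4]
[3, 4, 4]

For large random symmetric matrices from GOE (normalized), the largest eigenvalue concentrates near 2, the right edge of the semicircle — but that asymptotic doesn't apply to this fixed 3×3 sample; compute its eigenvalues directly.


Since M is real symmetric, all three eigenvalues are real; they are the roots of det(λI − M) = λ³ − (tr M) λ² + s λ − det M, where s is the sum of the principal 2×2 minors.
tr M = 2 + (-1) + 4 = 5.
s = (2·(-1) − (-1)²) + (2·4 − 3²) + ((-1)·4 − 4²) = -3 + (-1) + (-20) = -24.
det M (expand along row 1) = 2·(-20) − (-1)·(-16) + 3·(-1) = -59.
Characteristic polynomial: λ³ − 5λ² − 24λ + 59 = 0.
Substitute λ = y + (tr M)/3 = y + 1.666667 to remove the quadratic term: y³ + p·y + q = 0 with p = s − (tr M)²/3 = -32.333333 and q = −2(tr M)³/27 + (tr M)·s/3 − det M = 9.740741.
Three real roots ⇒ use the trigonometric (Viète) form: r = 2√(−p/3) = 6.565905, φ = arccos(3q/(p·r)) = arccos(-0.137647) = 1.708882 rad.
y_k = r·cos(φ/3 − 2πk/3) for k = 0, 1, 2 gives y = 5.529162, 0.302113, -5.831275.
λ_k = y_k + 1.666667 gives λ = 7.1958, 1.9688, -4.1646 (check: the sum is 5.0000 = tr M).

Hence λ_max = 7.1958 and λ_min = -4.1646.


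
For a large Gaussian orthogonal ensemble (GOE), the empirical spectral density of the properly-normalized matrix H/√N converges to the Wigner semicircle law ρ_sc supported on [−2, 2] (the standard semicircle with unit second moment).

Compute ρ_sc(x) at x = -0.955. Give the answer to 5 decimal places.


ρ_sc(x) = (1/(2π)) √(4 − x²). With x = -0.955:
  4 − x² = 4 − (-0.955)² = 4 − 0.912025 = 3.087975.
  √(4 − x²) = 1.757263.
  1/(2π) = 0.159155.
  ρ_sc(-0.955) = 0.159155 · 1.757263 = 0.279677.

Rounded to 5 decimal places: ρ_sc(-0.955) ≈ 0.27968.


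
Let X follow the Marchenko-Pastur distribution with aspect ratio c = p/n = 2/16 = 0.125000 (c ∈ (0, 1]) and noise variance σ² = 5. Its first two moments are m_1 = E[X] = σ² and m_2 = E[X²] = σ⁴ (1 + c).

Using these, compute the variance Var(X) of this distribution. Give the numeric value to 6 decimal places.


m_1 = E[X] = σ² = 5, so m_1² = 25.
m_2 = E[X²] = σ⁴ (1 + c) = 25 · (1 + 0.125000) = 25 · 1.125000 = 28.125000.
(Note m_2 − m_1² simplifies to c · σ⁴ = 0.125000 · 25.)

Var(X) = m_2 − m_1² = 28.125000 − 25 = 3.125000.


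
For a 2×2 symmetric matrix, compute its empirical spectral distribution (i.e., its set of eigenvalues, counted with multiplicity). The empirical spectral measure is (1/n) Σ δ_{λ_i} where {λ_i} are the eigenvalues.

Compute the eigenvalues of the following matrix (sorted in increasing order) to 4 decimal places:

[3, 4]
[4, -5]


Since M is real symmetric, both eigenvalues are real; they are the roots of det(λI − M) = λ² − (tr M) λ + det M.
tr M = 3 + (-5) = -2.
det M = 3·(-5) − 4² = -15 − 16 = -31.
Characteristic polynomial: λ² + 2λ − 31 = 0.
Discriminant Δ = (tr M)² − 4·det M = 4 − (-124) = 128; √Δ = 11.313708.
λ = (tr M ± √Δ)/2 = (-2 ± 11.313708)/2, giving (tr M − √Δ)/2 = -6.6569 and (tr M + √Δ)/2 = 4.6569.

Eigenvalues sorted in increasing order: [-6.6569, 4.6569].


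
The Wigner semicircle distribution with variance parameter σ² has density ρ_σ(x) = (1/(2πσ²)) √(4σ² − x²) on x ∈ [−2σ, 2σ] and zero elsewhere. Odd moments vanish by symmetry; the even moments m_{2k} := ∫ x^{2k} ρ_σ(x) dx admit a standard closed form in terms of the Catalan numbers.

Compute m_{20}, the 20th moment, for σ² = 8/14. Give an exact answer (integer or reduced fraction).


By the scaled semicircle moment identity, m_{2k} = σ^{2k} · C_k with k = 10.
C_10 = (1/(k+1)) · C(2k, k) = (1/11) · C(20, 10) = (1/11) · 184756 = 16796.
σ^{2k} = (σ²)^k = (8/14)^10 = 1048576/282475249.

Therefore m_{20} = σ^{20} · C_10 = (1048576/282475249) · 16796 = 17611882496/282475249.


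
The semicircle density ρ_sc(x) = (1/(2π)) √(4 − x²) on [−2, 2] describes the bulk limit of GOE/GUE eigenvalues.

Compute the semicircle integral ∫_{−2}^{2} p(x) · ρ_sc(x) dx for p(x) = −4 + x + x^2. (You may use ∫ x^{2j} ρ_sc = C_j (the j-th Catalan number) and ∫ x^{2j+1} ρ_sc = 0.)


Write p(x) = Σ a_i x^i, split into monomials and integrate each against ρ_sc separately.
Using ∫ x^{2j} ρ_sc = C_j = (1/(j+1)) C(2j, j) (Catalan numbers) and ∫ x^{2j+1} ρ_sc = 0 (odd monomials vanish by symmetry):
  i = 0 (even): a_0 · C_{0} = -4 · 1 = -4
  i = 1 (odd): ∫ x^1 ρ_sc = 0 (vanishes)
  i = 2 (even): a_2 · C_{1} = 1 · 1 = 1

Summing the contributions: ∫_{−2}^{2} p(x) ρ_sc(x) dx = (-4) + 1 = -3.


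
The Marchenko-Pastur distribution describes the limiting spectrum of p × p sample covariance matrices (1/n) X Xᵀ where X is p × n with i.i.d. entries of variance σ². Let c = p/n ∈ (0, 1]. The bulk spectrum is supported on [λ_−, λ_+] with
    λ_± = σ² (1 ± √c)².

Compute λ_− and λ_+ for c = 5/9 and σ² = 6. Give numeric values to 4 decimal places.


c = 5/9 = 0.555556; √c = 0.745356.
λ_− = σ² (1 − √c)² = 6 · (1 − 0.745356)² = 6 · (0.254644)² = 0.389061.
λ_+ = σ² (1 + √c)² = 6 · (1 + 0.745356)² = 6 · (1.745356)² = 18.277605.

Rounded to 4 decimal places: λ_− ≈ 0.3891, λ_+ ≈ 18.2776.


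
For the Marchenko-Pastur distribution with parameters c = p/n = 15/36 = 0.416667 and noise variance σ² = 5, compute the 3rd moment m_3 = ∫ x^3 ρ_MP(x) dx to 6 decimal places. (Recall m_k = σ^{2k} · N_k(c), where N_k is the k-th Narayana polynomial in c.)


E[X³] = σ⁶ (1 + 3c + c²) (third MP moment). With σ² = 5 (so σ⁶ = 125) and c = 15/36 = 0.416667: E[X³] = 125 · (1 + 3·0.416667 + (0.416667)²) = 125 · 2.423611.

So E[X^3] = 302.951389.


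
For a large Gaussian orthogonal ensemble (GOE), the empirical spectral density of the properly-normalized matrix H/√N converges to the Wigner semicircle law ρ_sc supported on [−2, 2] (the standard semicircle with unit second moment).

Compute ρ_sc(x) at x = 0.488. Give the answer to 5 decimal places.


ρ_sc(x) = (1/(2π)) √(4 − x²). With x = 0.488:
  4 − x² = 4 − (0.488)² = 4 − 0.238144 = 3.761856.
  √(4 − x²) = 1.939550.
  1/(2π) = 0.159155.
  ρ_sc(0.488) = 0.159155 · 1.939550 = 0.308689.

Rounded to 5 decimal places: ρ_sc(0.488) ≈ 0.30869.


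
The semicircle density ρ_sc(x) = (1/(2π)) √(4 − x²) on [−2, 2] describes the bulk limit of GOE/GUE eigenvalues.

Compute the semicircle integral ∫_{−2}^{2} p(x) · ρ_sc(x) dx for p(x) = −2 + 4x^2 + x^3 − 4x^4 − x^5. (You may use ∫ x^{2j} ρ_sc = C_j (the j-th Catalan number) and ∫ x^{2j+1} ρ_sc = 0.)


Write p(x) = Σ a_i x^i, split into monomials and integrate each against ρ_sc separately.
Using ∫ x^{2j} ρ_sc = C_j = (1/(j+1)) C(2j, j) (Catalan numbers) and ∫ x^{2j+1} ρ_sc = 0 (odd monomials vanish by symmetry):
  i = 0 (even): a_0 · C_{0} = -2 · 1 = -2
  i = 2 (even): a_2 · C_{1} = 4 · 1 = 4
  i = 3 (odd): ∫ x^3 ρ_sc = 0 (vanishes)
  i = 4 (even): a_4 · C_{2} = -4 · 2 = -8
  i = 5 (odd): ∫ x^5 ρ_sc = 0 (vanishes)

Summing the contributions: ∫_{−2}^{2} p(x) ρ_sc(x) dx = (-2) + 4 + (-8) = -6.


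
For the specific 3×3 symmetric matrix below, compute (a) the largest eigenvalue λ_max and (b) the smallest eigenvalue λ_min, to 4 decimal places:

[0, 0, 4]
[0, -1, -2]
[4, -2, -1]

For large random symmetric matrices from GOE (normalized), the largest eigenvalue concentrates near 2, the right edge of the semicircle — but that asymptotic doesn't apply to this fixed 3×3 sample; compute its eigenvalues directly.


Since M is real symmetric, all three eigenvalues are real; they are the roots of det(λI − M) = λ³ − (tr M) λ² + s λ − det M, where s is the sum of the principal 2×2 minors.
tr M = 0 + (-1) + (-1) = -2.
s = (0·(-1) − 0²) + (0·(-1) − 4²) + ((-1)·(-1) − (-2)²) = 0 + (-16) + (-3) = -19.
det M (expand along row 1) = 0·(-3) − 0·8 + 4·4 = 16.
Characteristic polynomial: λ³ + 2λ² − 19λ − 16 = 0.
Substitute λ = y + (tr M)/3 = y − 0.666667 to remove the quadratic term: y³ + p·y + q = 0 with p = s − (tr M)²/3 = -20.333333 and q = −2(tr M)³/27 + (tr M)·s/3 − det M = -2.740741.
Three real roots ⇒ use the trigonometric (Viète) form: r = 2√(−p/3) = 5.206833, φ = arccos(3q/(p·r)) = arccos(0.077662) = 1.493056 rad.
y_k = r·cos(φ/3 − 2πk/3) for k = 0, 1, 2 gives y = 4.575192, -0.134911, -4.440280.
λ_k = y_k − 0.666667 gives λ = 3.9085, -0.8016, -5.1069 (check: the sum is -2.0000 = tr M).

Hence λ_max = 3.9085 and λ_min = -5.1069.


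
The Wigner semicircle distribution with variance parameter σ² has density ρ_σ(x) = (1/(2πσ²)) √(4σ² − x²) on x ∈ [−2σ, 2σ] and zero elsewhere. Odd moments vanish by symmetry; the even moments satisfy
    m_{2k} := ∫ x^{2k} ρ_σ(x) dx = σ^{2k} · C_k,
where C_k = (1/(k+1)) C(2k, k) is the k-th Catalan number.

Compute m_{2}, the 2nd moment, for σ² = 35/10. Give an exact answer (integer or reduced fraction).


By the scaled semicircle moment identity, m_{2k} = σ^{2k} · C_k with k = 1.
C_1 = (1/(k+1)) · C(2k, k) = (1/2) · C(2, 1) = (1/2) · 2 = 1.
σ^{2k} = (σ²)^k = (35/10)^1 = 7/2.

Therefore m_{2} = σ^{2} · C_1 = (7/2) · 1 = 7/2.


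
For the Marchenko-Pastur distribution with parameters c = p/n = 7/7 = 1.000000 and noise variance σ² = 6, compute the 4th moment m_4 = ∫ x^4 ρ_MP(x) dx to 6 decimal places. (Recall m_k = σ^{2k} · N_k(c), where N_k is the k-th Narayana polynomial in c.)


E[X⁴] = σ⁸ (1 + 6c + 6c² + c³) (fourth MP moment). With σ² = 6 (so σ⁸ = 1296) and c = 7/7 = 1.000000: E[X⁴] = 1296 · (1 + 6·1.000000 + 6·(1.000000)² + (1.000000)³) = 1296 · 14.000000.

So E[X^4] = 18144.000000.


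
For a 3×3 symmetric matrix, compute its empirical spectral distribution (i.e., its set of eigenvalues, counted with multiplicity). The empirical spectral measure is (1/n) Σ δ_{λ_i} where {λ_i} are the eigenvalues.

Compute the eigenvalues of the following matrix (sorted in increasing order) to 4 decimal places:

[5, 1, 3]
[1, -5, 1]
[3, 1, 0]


Since M is real symmetric, all three eigenvalues are real; they are the roots of det(λI − M) = λ³ − (tr M) λ² + s λ − det M, where s is the sum of the principal 2×2 minors.
tr M = 5 + (-5) + 0 = 0.
s = (5·(-5) − 1²) + (5·0 − 3²) + ((-5)·0 − 1²) = -26 + (-9) + (-1) = -36.
det M (expand along row 1) = 5·(-1) − 1·(-3) + 3·16 = 46.
Characteristic polynomial: λ³ − 36λ − 46 = 0.
Substitute λ = y + (tr M)/3 = y + 0.000000 to remove the quadratic term: y³ + p·y + q = 0 with p = s − (tr M)²/3 = -36.000000 and q = −2(tr M)³/27 + (tr M)·s/3 − det M = -46.000000.
Three real roots ⇒ use the trigonometric (Viète) form: r = 2√(−p/3) = 6.928203, φ = arccos(3q/(p·r)) = arccos(0.553294) = 0.984483 rad.
y_k = r·cos(φ/3 − 2πk/3) for k = 0, 1, 2 gives y = 6.558491, -1.345430, -5.213062.
λ_k = y_k + 0.000000 gives λ = 6.5585, -1.3454, -5.2131 (check: the sum is 0.0000 = tr M).

Eigenvalues sorted in increasing order: [-5.2131, -1.3454, 6.5585].


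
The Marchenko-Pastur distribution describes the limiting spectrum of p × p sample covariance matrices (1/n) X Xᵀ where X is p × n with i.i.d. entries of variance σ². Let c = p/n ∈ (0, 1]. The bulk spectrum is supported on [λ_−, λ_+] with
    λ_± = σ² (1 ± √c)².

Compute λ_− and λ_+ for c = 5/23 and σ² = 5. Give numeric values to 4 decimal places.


c = 5/23 = 0.217391; √c = 0.466252.
λ_− = σ² (1 − √c)² = 5 · (1 − 0.466252)² = 5 · (0.533748)² = 1.424432.
λ_+ = σ² (1 + √c)² = 5 · (1 + 0.466252)² = 5 · (1.466252)² = 10.749481.

Rounded to 4 decimal places: λ_− ≈ 1.4244, λ_+ ≈ 10.7495.


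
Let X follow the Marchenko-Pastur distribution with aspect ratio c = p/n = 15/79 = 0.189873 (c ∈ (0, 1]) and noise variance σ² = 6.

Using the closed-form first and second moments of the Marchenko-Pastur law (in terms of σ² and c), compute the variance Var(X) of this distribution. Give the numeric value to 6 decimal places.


Recall the MP moments m_1 = E[X] = σ² and m_2 = E[X²] = σ⁴ (1 + c).
m_1 = E[X] = σ² = 6, so m_1² = 36.
m_2 = E[X²] = σ⁴ (1 + c) = 36 · (1 + 0.189873) = 36 · 1.189873 = 42.835443.
(Note m_2 − m_1² simplifies to c · σ⁴ = 0.189873 · 36.)

Var(X) = m_2 − m_1² = 42.835443 − 36 = 6.835443.


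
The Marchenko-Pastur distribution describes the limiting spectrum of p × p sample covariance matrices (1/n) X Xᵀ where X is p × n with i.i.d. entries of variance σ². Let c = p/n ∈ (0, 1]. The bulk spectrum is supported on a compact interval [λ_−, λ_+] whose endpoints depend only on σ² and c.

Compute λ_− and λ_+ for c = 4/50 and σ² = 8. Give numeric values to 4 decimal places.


c = 4/50 = 0.080000; √c = 0.282843.
λ_− = σ² (1 − √c)² = 8 · (1 − 0.282843)² = 8 · (0.717157)² = 4.114517.
λ_+ = σ² (1 + √c)² = 8 · (1 + 0.282843)² = 8 · (1.282843)² = 13.165483.

Rounded to 4 decimal places: λ_− ≈ 4.1145, λ_+ ≈ 13.1655.


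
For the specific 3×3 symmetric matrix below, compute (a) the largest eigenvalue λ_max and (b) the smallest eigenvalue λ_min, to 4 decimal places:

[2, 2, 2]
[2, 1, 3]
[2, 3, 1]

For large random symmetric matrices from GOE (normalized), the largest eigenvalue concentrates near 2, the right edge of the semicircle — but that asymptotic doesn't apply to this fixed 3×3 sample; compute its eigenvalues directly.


Since M is real symmetric, all three eigenvalues are real; they are the roots of det(λI − M) = λ³ − (tr M) λ² + s λ − det M, where s is the sum of the principal 2×2 minors.
tr M = 2 + 1 + 1 = 4.
s = (2·1 − 2²) + (2·1 − 2²) + (1·1 − 3²) = -2 + (-2) + (-8) = -12.
det M (expand along row 1) = 2·(-8) − 2·(-4) + 2·4 = 0.
Characteristic polynomial: λ³ − 4λ² − 12λ = 0.
Substitute λ = y + (tr M)/3 = y + 1.333333 to remove the quadratic term: y³ + p·y + q = 0 with p = s − (tr M)²/3 = -17.333333 and q = −2(tr M)³/27 + (tr M)·s/3 − det M = -20.740741.
Three real roots ⇒ use the trigonometric (Viète) form: r = 2√(−p/3) = 4.807402, φ = arccos(3q/(p·r)) = arccos(0.746712) = 0.727692 rad.
y_k = r·cos(φ/3 − 2πk/3) for k = 0, 1, 2 gives y = 4.666667, -1.333333, -3.333333.
λ_k = y_k + 1.333333 gives λ = 6.0000, 0.0000, -2.0000 (check: the sum is 4.0000 = tr M).

Hence λ_max = 6.0000 and λ_min = -2.0000.


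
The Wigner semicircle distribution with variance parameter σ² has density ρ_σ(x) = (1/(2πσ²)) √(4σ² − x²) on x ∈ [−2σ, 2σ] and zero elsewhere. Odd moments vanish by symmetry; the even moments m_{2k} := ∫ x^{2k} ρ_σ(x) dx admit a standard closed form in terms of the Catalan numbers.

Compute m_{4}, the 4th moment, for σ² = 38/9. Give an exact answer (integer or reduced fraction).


By the scaled semicircle moment identity, m_{2k} = σ^{2k} · C_k with k = 2.
C_2 = (1/(k+1)) · C(2k, k) = (1/3) · C(4, 2) = (1/3) · 6 = 2.
σ^{2k} = (σ²)^k = (38/9)^2 = 1444/81.

Therefore m_{4} = σ^{4} · C_2 = (1444/81) · 2 = 2888/81.
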